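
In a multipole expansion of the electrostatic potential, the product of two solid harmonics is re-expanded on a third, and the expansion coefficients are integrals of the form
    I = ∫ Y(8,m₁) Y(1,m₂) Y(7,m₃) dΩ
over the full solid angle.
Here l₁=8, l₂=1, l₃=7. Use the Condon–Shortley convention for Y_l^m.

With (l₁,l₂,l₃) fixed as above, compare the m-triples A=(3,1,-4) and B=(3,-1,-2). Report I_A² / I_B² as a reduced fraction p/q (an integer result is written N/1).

Same 8,1,7: normalisation and zero-m 3j drop out of the ratio.
A: Δ: 2! 14! 0! / 17! → 1/2040; sum: t=2:+1/479001600 = 1/479001600; 3j²(8 1 7; 3 1 -4) = Δ·Π!·Σ² = 1/204  (sign -1)
B: Δ: 2! 14! 0! / 17! → 1/2040; sum: t=0:+1/87091200 = 1/87091200; 3j²(8 1 7; 3 -1 -2) = Δ·Π!·Σ² = 11/408  (sign -1)
I_A²/I_B² = (1/204)/(11/408) = 2/11

2/11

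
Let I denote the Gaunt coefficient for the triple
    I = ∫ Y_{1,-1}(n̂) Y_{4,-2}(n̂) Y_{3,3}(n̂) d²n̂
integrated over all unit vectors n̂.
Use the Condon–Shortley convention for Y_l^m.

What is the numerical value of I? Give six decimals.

Checks pass: Σm=0; 8 even; l₃=3∈[3,5].
(2·1+1)(2·4+1)(2·3+1) = 189
Δ: 2! 0! 6! / 9! → 1/252
sum: t=1:−1/36 = -1/36
3j²(1 4 3; 0 0 0) = Δ·Π!·Σ² = 4/63  (sign +1)
sum: t=2:+1/1440 = 1/1440
3j²(1 4 3; -1 -2 3) = Δ·Π!·Σ² = 1/252  (sign +1)
combine: 4πI² = 189·4/63·1/252 = 1/21
take √, sign +1: I = 0.06155813

0.061558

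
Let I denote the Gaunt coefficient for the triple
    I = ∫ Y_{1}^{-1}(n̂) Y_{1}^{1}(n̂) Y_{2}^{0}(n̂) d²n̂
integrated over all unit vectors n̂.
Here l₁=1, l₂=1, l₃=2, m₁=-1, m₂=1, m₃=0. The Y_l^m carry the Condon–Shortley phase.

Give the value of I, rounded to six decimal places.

0.126157

m-sum 0 ✓  L=4 even ✓  0≤2≤2 ✓
Π(2lᵢ+1) = 3×3×5 = 45
triangle coeff Δ(1,1,2) = 1/30
Σ_t [0,0]: t=0:+1/1 = 1/1
(3j)²=2/15 [(1 1 2; 0 0 0)], sign=+1
Σ_t [0,0]: t=0:+1/4 = 1/4
(3j)²=1/30 [(1 1 2; -1 1 0)], sign=+1
⇒ 4πI² = 1/5
I = (+1)√(1/5/(4π)) = 0.12615663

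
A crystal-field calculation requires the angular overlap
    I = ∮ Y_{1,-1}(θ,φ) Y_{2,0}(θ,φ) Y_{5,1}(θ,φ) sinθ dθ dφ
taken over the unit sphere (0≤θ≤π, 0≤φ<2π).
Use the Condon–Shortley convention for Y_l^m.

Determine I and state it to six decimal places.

l₃=5 ∉ [1,3] — triangle fails ⇒ I = 0

0.000000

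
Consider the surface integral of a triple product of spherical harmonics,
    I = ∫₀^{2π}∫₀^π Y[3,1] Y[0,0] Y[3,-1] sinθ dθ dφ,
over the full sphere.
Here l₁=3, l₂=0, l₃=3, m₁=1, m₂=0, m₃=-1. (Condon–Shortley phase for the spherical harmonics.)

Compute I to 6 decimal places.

-0.282095

Checks pass: Σm=0; 6 even; l₃=3∈[3,3].
(2·3+1)(2·0+1)(2·3+1) = 49
Δ: 0! 6! 0! / 7! → 1/7
sum: t=0:+1/36 = 1/36
3j²(3 0 3; 0 0 0) = Δ·Π!·Σ² = 1/7  (sign -1)
sum: t=0:+1/48 = 1/48
3j²(3 0 3; 1 0 -1) = Δ·Π!·Σ² = 1/7  (sign +1)
combine: 4πI² = 49·1/7·1/7 = 1/1
take √, sign -1: I = -0.28209479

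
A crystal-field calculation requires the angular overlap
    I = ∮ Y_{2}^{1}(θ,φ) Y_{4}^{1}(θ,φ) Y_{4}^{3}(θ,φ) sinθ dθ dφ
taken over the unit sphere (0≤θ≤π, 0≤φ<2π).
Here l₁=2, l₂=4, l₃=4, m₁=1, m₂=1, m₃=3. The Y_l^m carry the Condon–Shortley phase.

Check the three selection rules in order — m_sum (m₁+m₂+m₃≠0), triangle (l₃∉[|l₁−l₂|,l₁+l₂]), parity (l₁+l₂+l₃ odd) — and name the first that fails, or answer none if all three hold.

m_sum

m₁+m₂+m₃ = 1 + 1 + 3 = 5  ✗
triangle: |2−4|=2 ≤ l₃=4 ≤ 2+4=6
parity: l₁+l₂+l₃ = 10 is even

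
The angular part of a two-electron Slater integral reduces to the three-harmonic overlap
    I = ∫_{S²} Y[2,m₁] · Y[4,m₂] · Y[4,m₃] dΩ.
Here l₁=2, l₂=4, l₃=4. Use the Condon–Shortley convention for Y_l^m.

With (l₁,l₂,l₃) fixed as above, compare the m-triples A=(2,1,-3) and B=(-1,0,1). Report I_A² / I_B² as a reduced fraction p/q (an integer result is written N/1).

63/5

l's match ⇒ only the (l;m) 3-j factors differ between A and B.
A: triangle coeff Δ(2,4,4) = 1/13860; Σ_t [0,0]: t=0:+1/480 = 1/480; (3j)²=3/110 [(2 4 4; 2 1 -3)], sign=-1
B: triangle coeff Δ(2,4,4) = 1/13860; Σ_t [1,2]: t=1:−1/72 t=2:+1/96 = -1/288; (3j)²=1/462 [(2 4 4; -1 0 1)], sign=+1
I_A²/I_B² = (3/110)/(1/462) = 63/5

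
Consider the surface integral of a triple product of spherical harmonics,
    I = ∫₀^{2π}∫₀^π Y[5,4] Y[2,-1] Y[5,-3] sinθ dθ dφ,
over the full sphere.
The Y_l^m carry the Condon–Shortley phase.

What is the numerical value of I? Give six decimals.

m-sum 0 ✓  L=12 even ✓  3≤5≤7 ✓
Π(2lᵢ+1) = 11×5×11 = 605
triangle coeff Δ(5,2,5) = 1/38610
Σ_t [0,2]: t=0:+1/2880 t=1:−1/576 t=2:+1/2880 = -1/960
(3j)²=10/429 [(5 2 5; 0 0 0)], sign=+1
Σ_t [0,1]: t=0:+1/10080 t=1:−1/80640 = 1/11520
(3j)²=49/1430 [(5 2 5; 4 -1 -3)], sign=+1
⇒ 4πI² = 245/507
I = (+1)√(245/507/(4π)) = 0.19609844

0.196098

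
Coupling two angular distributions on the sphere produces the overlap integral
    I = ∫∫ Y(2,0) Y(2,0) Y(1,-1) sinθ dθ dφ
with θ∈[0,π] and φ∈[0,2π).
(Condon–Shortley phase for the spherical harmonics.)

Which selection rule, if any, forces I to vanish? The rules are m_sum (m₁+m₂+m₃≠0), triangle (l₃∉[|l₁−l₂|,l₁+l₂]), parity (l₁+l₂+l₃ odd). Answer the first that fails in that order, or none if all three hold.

m_sum

m₁+m₂+m₃ = 0 + 0 − 1 = -1  ✗
triangle: |2−2|=0 ≤ l₃=1 ≤ 2+2=4
parity: l₁+l₂+l₃ = 5 is odd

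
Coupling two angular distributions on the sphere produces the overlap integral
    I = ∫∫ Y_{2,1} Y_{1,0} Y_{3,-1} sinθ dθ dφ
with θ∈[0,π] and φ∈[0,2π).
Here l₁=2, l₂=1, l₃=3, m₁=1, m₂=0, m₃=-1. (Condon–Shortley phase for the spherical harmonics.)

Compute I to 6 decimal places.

Checks pass: Σm=0; 6 even; l₃=3∈[1,3].
(2·2+1)(2·1+1)(2·3+1) = 105
Δ: 0! 4! 2! / 7! → 1/105
sum: t=0:+1/4 = 1/4
3j²(2 1 3; 0 0 0) = Δ·Π!·Σ² = 3/35  (sign -1)
sum: t=0:+1/6 = 1/6
3j²(2 1 3; 1 0 -1) = Δ·Π!·Σ² = 8/105  (sign +1)
combine: 4πI² = 105·3/35·8/105 = 24/35
take √, sign -1: I = -0.23359668

-0.233597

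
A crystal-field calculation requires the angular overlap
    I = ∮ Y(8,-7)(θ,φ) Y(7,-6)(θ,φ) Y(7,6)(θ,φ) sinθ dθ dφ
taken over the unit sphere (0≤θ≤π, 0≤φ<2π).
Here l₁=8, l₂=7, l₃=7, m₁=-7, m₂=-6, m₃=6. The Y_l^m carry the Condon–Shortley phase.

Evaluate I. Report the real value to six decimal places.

0.000000

Σmᵢ = -7 ≠ 0, so the φ-integral vanishes; I = 0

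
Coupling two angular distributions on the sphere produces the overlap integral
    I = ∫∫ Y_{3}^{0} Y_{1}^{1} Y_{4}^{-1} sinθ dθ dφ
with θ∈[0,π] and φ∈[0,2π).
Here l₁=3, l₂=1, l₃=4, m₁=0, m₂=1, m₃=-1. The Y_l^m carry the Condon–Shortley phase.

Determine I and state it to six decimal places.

-0.194664

Checks pass: Σm=0; 8 even; l₃=4∈[2,4].
(2·3+1)(2·1+1)(2·4+1) = 189
Δ: 0! 6! 2! / 9! → 1/252
sum: t=0:+1/36 = 1/36
3j²(3 1 4; 0 0 0) = Δ·Π!·Σ² = 4/63  (sign +1)
sum: t=0:+1/72 = 1/72
3j²(3 1 4; 0 1 -1) = Δ·Π!·Σ² = 5/126  (sign -1)
combine: 4πI² = 189·4/63·5/126 = 10/21
take √, sign -1: I = -0.19466390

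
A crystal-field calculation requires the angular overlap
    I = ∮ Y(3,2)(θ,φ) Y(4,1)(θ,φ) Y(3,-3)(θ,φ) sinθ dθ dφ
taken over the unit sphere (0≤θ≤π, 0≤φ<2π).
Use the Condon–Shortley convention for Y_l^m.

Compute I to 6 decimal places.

Rules hold: Σm=0, L=10 even, 1≤3≤7.
N = 7·9·7 = 441
Δ = 4!·2!·4!/11! = 1/34650
Racah Σ t=1..3: t=1:−1/72 t=2:+1/16 t=3:−1/72 = 5/144
⇒ 3j(3 4 3; 0 0 0)² = 2/77, sgn -1
Racah Σ t=1..1: t=1:−1/288 = -1/288
⇒ 3j(3 4 3; 2 1 -3)² = 5/231, sgn -1
4πI² = N·(3j₀)²·(3jₘ)² = 30/121
I = +1·√(0.247934/4π) = 0.14046335

0.140463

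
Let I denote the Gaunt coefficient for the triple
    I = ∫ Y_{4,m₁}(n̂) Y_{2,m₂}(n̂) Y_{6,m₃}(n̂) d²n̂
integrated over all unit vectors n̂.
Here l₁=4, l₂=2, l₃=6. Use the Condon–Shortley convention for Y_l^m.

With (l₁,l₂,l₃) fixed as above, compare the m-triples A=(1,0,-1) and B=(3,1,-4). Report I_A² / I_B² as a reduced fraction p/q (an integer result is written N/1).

7/8

l's match ⇒ only the (l;m) 3-j factors differ between A and B.
A: triangle coeff Δ(4,2,6) = 1/6435; Σ_t [0,0]: t=0:+1/2880 = 1/2880; (3j)²=14/429 [(4 2 6; 1 0 -1)], sign=-1
B: triangle coeff Δ(4,2,6) = 1/6435; Σ_t [0,0]: t=0:+1/30240 = 1/30240; (3j)²=16/429 [(4 2 6; 3 1 -4)], sign=+1
I_A²/I_B² = (14/429)/(16/429) = 7/8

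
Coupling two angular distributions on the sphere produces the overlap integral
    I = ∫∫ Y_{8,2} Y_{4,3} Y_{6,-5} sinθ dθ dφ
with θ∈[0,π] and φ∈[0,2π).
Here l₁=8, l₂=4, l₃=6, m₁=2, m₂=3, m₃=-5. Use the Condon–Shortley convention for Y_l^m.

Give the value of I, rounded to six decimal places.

Rules hold: Σm=0, L=18 even, 4≤6≤12.
N = 17·9·13 = 1989
Δ = 6!·10!·2!/19! = 1/23279256
Racah Σ t=2..4: t=2:+1/1658880 t=3:−1/518400 t=4:+1/1658880 = -1/1382400
⇒ 3j(8 4 6; 0 0 0)² = 504/46189, sgn -1
Racah Σ t=5..6: t=5:−1/87091200 t=6:+1/2612736000 = -29/2612736000
⇒ 3j(8 4 6; 2 3 -5)² = 841/302328, sgn +1
4πI² = N·(3j₀)²·(3jₘ)² = 52983/877591
I = -1·√(0.0603732/4π) = -0.06931341

-0.069313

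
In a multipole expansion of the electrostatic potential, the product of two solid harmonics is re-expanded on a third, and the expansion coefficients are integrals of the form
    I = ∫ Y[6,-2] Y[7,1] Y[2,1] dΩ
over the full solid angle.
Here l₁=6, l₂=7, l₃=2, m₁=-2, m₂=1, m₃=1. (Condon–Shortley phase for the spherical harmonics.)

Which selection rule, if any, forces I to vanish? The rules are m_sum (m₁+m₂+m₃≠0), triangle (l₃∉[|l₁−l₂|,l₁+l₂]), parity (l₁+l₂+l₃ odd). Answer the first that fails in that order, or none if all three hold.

parity

Σmᵢ = 0  ✓
l₃∈[|l₁−l₂|,l₁+l₂]=[1,13], have l₃=2  ✓
Σlᵢ = 15 ⇒ odd  ✗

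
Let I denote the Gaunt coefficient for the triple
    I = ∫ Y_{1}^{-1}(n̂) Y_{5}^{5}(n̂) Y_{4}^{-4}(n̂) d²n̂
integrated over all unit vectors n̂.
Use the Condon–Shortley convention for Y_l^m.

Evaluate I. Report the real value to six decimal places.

m-sum 0 ✓  L=10 even ✓  4≤4≤6 ✓
Π(2lᵢ+1) = 3×11×9 = 297
triangle coeff Δ(1,5,4) = 1/495
Σ_t [1,1]: t=1:−1/576 = -1/576
(3j)²=5/99 [(1 5 4; 0 0 0)], sign=-1
Σ_t [2,2]: t=2:+1/80640 = 1/80640
(3j)²=1/11 [(1 5 4; -1 5 -4)], sign=+1
⇒ 4πI² = 15/11
I = (-1)√(15/11/(4π)) = -0.32941575

-0.329416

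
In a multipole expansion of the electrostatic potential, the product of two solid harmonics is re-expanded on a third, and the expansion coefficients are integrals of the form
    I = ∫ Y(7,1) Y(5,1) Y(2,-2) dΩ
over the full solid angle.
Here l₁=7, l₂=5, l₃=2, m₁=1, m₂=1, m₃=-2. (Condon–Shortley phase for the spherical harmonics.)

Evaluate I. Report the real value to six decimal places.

-0.094812

Checks pass: Σm=0; 14 even; l₃=2∈[2,12].
(2·7+1)(2·5+1)(2·2+1) = 825
Δ: 10! 4! 0! / 15! → 1/15015
sum: t=5:−1/57600 = -1/57600
3j²(7 5 2; 0 0 0) = Δ·Π!·Σ² = 21/715  (sign -1)
sum: t=6:+1/414720 = 1/414720
3j²(7 5 2; 1 1 -2) = Δ·Π!·Σ² = 2/429  (sign +1)
combine: 4πI² = 825·21/715·2/429 = 210/1859
take √, sign -1: I = -0.09481237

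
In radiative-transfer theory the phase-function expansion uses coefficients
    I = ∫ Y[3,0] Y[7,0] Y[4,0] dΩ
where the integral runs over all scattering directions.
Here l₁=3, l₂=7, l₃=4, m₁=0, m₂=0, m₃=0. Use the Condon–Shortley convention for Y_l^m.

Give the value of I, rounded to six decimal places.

Checks pass: Σm=0; 14 even; l₃=4∈[4,10].
(2·3+1)(2·7+1)(2·4+1) = 945
Δ: 6! 0! 8! / 15! → 1/45045
sum: t=3:−1/20736 = -1/20736
3j²(3 7 4; 0 0 0) = Δ·Π!·Σ² = 35/1287  (sign -1)
(m-triple is (0,0,0) — same symbol as above.)
combine: 4πI² = 945·35/1287·35/1287 = 42875/61347
take √, sign +1: I = 0.23583077

0.235831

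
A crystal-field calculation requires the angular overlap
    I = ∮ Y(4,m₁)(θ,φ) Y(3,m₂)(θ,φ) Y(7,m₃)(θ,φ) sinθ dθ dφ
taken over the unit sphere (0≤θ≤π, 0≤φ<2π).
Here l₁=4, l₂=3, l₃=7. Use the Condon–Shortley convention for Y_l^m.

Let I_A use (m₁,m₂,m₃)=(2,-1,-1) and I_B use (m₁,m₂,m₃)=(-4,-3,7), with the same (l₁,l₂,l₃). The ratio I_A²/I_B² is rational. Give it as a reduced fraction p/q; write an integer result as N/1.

20/143

Same 4,3,7: normalisation and zero-m 3j drop out of the ratio.
A: Δ: 0! 8! 6! / 15! → 1/45045; sum: t=0:+1/69120 = 1/69120; 3j²(4 3 7; 2 -1 -1) = Δ·Π!·Σ² = 4/429  (sign +1)
B: Δ: 0! 8! 6! / 15! → 1/45045; sum: t=0:+1/29030400 = 1/29030400; 3j²(4 3 7; -4 -3 7) = Δ·Π!·Σ² = 1/15  (sign +1)
I_A²/I_B² = (4/429)/(1/15) = 20/143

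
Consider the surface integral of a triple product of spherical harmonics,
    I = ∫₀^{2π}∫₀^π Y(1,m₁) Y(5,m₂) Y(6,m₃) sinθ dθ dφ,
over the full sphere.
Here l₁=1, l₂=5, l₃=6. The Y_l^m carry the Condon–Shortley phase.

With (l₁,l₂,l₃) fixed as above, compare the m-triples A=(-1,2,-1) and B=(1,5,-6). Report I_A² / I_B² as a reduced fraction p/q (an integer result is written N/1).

5/33

l's match ⇒ only the (l;m) 3-j factors differ between A and B.
A: triangle coeff Δ(1,5,6) = 1/858; Σ_t [0,0]: t=0:+1/60480 = 1/60480; (3j)²=5/429 [(1 5 6; -1 2 -1)], sign=-1
B: triangle coeff Δ(1,5,6) = 1/858; Σ_t [0,0]: t=0:+1/7257600 = 1/7257600; (3j)²=1/13 [(1 5 6; 1 5 -6)], sign=+1
I_A²/I_B² = (5/429)/(1/13) = 5/33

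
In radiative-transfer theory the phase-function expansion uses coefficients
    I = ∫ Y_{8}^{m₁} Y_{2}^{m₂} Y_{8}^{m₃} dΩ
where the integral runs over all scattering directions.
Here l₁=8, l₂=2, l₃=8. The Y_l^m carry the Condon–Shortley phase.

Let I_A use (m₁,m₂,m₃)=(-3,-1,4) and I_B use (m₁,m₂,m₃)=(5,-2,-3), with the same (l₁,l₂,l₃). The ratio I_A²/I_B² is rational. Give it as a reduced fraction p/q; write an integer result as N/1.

49/52

Same 8,2,8: normalisation and zero-m 3j drop out of the ratio.
A: Δ: 2! 14! 2! / 19! → 1/348840; sum: t=0:+1/479001600 t=1:−1/174182400 = -1/273715200; 3j²(8 2 8; -3 -1 4) = Δ·Π!·Σ² = 49/3876  (sign -1)
B: Δ: 2! 14! 2! / 19! → 1/348840; sum: t=0:+1/958003200 = 1/958003200; 3j²(8 2 8; 5 -2 -3) = Δ·Π!·Σ² = 13/969  (sign -1)
I_A²/I_B² = (49/3876)/(13/969) = 49/52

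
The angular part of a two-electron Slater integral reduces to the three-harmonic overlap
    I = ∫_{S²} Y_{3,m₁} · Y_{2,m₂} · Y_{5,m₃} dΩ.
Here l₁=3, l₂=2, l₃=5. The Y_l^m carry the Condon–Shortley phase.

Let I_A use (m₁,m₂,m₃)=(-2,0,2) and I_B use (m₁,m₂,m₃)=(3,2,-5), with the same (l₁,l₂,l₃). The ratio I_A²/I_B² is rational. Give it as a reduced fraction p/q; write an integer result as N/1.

3/10

Same 3,2,5: normalisation and zero-m 3j drop out of the ratio.
A: Δ: 0! 6! 4! / 11! → 1/2310; sum: t=0:+1/480 = 1/480; 3j²(3 2 5; -2 0 2) = Δ·Π!·Σ² = 3/110  (sign -1)
B: Δ: 0! 6! 4! / 11! → 1/2310; sum: t=0:+1/17280 = 1/17280; 3j²(3 2 5; 3 2 -5) = Δ·Π!·Σ² = 1/11  (sign +1)
I_A²/I_B² = (3/110)/(1/11) = 3/10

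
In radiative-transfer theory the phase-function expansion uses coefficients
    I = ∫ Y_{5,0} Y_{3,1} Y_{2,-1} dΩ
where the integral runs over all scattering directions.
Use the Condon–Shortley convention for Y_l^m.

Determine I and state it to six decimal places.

Rules hold: Σm=0, L=10 even, 2≤2≤8.
N = 11·7·5 = 385
Δ = 6!·4!·0!/11! = 1/2310
Racah Σ t=3..3: t=3:−1/144 = -1/144
⇒ 3j(5 3 2; 0 0 0)² = 10/231, sgn -1
Racah Σ t=4..4: t=4:+1/288 = 1/288
⇒ 3j(5 3 2; 0 1 -1)² = 5/231, sgn -1
4πI² = N·(3j₀)²·(3jₘ)² = 250/693
I = +1·√(0.36075/4π) = 0.16943318

0.169433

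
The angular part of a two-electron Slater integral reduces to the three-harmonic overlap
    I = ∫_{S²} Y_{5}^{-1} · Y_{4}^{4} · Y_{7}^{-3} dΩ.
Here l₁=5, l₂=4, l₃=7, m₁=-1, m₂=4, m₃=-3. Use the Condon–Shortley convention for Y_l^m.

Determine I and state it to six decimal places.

0.147559

Checks pass: Σm=0; 16 even; l₃=7∈[1,9].
(2·5+1)(2·4+1)(2·7+1) = 1485
Δ: 2! 8! 6! / 17! → 1/6126120
sum: t=0:+1/69120 t=1:−1/20736 t=2:+1/69120 = -1/51840
3j²(5 4 7; 0 0 0) = Δ·Π!·Σ² = 280/21879  (sign +1)
sum: t=2:+1/829440 = 1/829440
3j²(5 4 7; -1 4 -3) = Δ·Π!·Σ² = 35/2431  (sign +1)
combine: 4πI² = 1485·280/21879·35/2431 = 147000/537251
take √, sign +1: I = 0.14755880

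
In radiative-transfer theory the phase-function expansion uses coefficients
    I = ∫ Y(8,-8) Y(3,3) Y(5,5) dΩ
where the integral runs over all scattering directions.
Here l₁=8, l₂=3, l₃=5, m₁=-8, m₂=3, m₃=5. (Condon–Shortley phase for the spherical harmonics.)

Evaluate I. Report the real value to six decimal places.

0.375701

m-sum 0 ✓  L=16 even ✓  5≤5≤11 ✓
Π(2lᵢ+1) = 17×7×11 = 1309
triangle coeff Δ(8,3,5) = 1/136136
Σ_t [3,3]: t=3:−1/518400 = -1/518400
(3j)²=56/2431 [(8 3 5; 0 0 0)], sign=+1
Σ_t [6,6]: t=6:+1/2612736000 = 1/2612736000
(3j)²=1/17 [(8 3 5; -8 3 5)], sign=+1
⇒ 4πI² = 392/221
I = (+1)√(392/221/(4π)) = 0.37570067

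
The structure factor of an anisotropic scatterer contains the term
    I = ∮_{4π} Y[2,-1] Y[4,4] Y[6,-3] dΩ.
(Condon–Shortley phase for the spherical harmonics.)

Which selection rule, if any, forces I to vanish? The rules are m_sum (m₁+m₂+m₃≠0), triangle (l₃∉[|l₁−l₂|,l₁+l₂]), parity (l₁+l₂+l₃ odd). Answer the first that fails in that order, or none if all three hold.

none

Σmᵢ = 0  ✓
l₃∈[|l₁−l₂|,l₁+l₂]=[2,6], have l₃=6  ✓
Σlᵢ = 12 ⇒ even  ✓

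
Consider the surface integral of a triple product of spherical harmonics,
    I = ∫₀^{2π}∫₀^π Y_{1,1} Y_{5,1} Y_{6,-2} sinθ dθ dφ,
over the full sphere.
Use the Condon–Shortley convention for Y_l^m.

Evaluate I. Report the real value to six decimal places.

0.216205

Checks pass: Σm=0; 12 even; l₃=6∈[4,6].
(2·1+1)(2·5+1)(2·6+1) = 429
Δ: 0! 2! 10! / 13! → 1/858
sum: t=0:+1/14400 = 1/14400
3j²(1 5 6; 0 0 0) = Δ·Π!·Σ² = 6/143  (sign +1)
sum: t=0:+1/34560 = 1/34560
3j²(1 5 6; 1 1 -2) = Δ·Π!·Σ² = 14/429  (sign +1)
combine: 4πI² = 429·6/143·14/429 = 84/143
take √, sign +1: I = 0.21620548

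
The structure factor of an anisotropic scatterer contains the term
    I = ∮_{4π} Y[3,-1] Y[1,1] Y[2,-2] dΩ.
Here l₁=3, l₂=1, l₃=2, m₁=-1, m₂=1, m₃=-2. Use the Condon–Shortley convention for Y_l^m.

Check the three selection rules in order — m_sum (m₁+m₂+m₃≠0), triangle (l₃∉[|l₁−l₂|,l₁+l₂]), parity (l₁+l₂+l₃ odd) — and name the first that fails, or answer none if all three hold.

m_sum

Σmᵢ = -2  ✗
l₃∈[|l₁−l₂|,l₁+l₂]=[2,4], have l₃=2
Σlᵢ = 6 ⇒ even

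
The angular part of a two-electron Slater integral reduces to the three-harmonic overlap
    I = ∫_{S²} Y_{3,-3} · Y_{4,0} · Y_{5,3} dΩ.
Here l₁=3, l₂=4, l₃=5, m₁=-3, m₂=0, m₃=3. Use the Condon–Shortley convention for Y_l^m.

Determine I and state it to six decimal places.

m-sum 0 ✓  L=12 even ✓  1≤5≤7 ✓
Π(2lᵢ+1) = 7×9×11 = 693
triangle coeff Δ(3,4,5) = 1/180180
Σ_t [0,2]: t=0:+1/576 t=1:−1/144 t=2:+1/576 = -1/288
(3j)²=20/1001 [(3 4 5; 0 0 0)], sign=+1
Σ_t [2,2]: t=2:+1/2304 = 1/2304
(3j)²=5/143 [(3 4 5; -3 0 3)], sign=+1
⇒ 4πI² = 900/1859
I = (+1)√(900/1859/(4π)) = 0.19628026

0.196280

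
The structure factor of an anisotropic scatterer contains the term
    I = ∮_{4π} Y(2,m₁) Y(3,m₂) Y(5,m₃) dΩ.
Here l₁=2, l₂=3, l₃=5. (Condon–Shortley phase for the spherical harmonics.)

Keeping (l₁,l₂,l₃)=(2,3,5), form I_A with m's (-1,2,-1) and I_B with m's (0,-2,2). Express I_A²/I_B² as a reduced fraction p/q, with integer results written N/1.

Shared (l₁,l₂,l₃)=(2,3,5): N and (l;000)² cancel in I_A²/I_B².
A: Δ = 0!·4!·6!/11! = 1/2310; Racah Σ t=0..0: t=0:+1/720 = 1/720; ⇒ 3j(2 3 5; -1 2 -1)² = 4/385, sgn +1
B: Δ = 0!·4!·6!/11! = 1/2310; Racah Σ t=0..0: t=0:+1/480 = 1/480; ⇒ 3j(2 3 5; 0 -2 2)² = 3/110, sgn -1
I_A²/I_B² = (4/385)/(3/110) = 8/21

8/21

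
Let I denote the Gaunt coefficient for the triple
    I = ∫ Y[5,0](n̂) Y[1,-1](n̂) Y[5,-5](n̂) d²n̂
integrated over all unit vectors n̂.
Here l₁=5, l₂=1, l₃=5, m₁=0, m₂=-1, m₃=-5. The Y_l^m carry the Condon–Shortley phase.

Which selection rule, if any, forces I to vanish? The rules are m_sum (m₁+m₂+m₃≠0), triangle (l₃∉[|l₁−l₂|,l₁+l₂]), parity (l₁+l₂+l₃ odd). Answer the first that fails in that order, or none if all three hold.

Σmᵢ = -6  ✗
l₃∈[|l₁−l₂|,l₁+l₂]=[4,6], have l₃=5
Σlᵢ = 11 ⇒ odd

m_sum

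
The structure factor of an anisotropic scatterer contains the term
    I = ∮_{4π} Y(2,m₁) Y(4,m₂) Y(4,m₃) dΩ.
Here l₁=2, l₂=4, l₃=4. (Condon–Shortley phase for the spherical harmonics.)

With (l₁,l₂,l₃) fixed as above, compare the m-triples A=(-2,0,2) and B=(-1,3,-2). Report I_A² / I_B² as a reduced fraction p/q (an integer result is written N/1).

36/35

Shared (l₁,l₂,l₃)=(2,4,4): N and (l;000)² cancel in I_A²/I_B².
A: Δ = 2!·2!·6!/11! = 1/13860; Racah Σ t=2..2: t=2:+1/192 = 1/192; ⇒ 3j(2 4 4; -2 0 2)² = 3/77, sgn +1
B: Δ = 2!·2!·6!/11! = 1/13860; Racah Σ t=1..2: t=1:−1/1440 t=2:+1/240 = 1/288; ⇒ 3j(2 4 4; -1 3 -2)² = 5/132, sgn +1
I_A²/I_B² = (3/77)/(5/132) = 36/35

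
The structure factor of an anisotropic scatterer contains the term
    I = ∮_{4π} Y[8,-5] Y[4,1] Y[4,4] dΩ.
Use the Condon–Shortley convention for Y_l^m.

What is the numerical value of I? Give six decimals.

-0.120149

Checks pass: Σm=0; 16 even; l₃=4∈[4,12].
(2·8+1)(2·4+1)(2·4+1) = 1377
Δ: 8! 8! 0! / 17! → 1/218790
sum: t=4:+1/331776 = 1/331776
3j²(8 4 4; 0 0 0) = Δ·Π!·Σ² = 490/21879  (sign +1)
sum: t=5:−1/29030400 = -1/29030400
3j²(8 4 4; -5 1 4) = Δ·Π!·Σ² = 1/170  (sign -1)
combine: 4πI² = 1377·490/21879·1/170 = 441/2431
take √, sign -1: I = -0.12014948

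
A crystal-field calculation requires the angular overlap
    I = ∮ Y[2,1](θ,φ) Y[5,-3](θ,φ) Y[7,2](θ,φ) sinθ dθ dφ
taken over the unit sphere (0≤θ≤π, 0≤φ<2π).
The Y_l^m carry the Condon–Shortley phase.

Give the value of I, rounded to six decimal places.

Rules hold: Σm=0, L=14 even, 3≤7≤7.
N = 5·11·15 = 825
Δ = 0!·4!·10!/15! = 1/15015
Racah Σ t=0..0: t=0:+1/57600 = 1/57600
⇒ 3j(2 5 7; 0 0 0)² = 21/715, sgn -1
Racah Σ t=0..0: t=0:+1/483840 = 1/483840
⇒ 3j(2 5 7; 1 -3 2)² = 6/1001, sgn -1
4πI² = N·(3j₀)²·(3jₘ)² = 270/1859
I = +1·√(0.145239/4π) = 0.10750713

0.107507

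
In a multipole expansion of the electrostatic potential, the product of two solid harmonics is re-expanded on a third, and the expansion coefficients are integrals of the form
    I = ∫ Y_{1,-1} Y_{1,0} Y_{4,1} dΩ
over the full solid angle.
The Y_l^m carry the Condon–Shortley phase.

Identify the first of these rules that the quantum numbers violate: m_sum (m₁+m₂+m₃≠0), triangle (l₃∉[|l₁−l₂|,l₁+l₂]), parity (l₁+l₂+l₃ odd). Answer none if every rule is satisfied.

Σmᵢ = 0  ✓
l₃∈[|l₁−l₂|,l₁+l₂]=[0,2], have l₃=4  ✗
Σlᵢ = 6 ⇒ even

triangle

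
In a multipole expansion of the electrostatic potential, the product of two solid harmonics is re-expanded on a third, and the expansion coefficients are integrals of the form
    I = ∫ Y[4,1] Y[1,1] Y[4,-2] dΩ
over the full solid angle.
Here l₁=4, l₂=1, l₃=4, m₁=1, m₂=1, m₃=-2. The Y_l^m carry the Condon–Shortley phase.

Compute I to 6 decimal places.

0.000000

Σlᵢ=9 odd — θ-integrand is odd under cosθ→−cosθ; I=0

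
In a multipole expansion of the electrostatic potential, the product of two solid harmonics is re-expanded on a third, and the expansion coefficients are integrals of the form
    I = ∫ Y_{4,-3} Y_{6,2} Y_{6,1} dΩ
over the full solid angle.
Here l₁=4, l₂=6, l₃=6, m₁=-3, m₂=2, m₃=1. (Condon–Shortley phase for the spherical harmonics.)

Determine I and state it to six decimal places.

-0.039511

Checks pass: Σm=0; 16 even; l₃=6∈[2,10].
(2·4+1)(2·6+1)(2·6+1) = 1521
Δ: 4! 4! 8! / 17! → 1/15315300
sum: t=0:+1/829440 t=1:−1/25920 t=2:+1/9216 t=3:−1/25920 t=4:+1/829440 = 7/207360
3j²(4 6 6; 0 0 0) = Δ·Π!·Σ² = 28/2431  (sign +1)
sum: t=3:−1/103680 t=4:+1/82944 = 1/414720
3j²(4 6 6; -3 2 1) = Δ·Π!·Σ² = 49/43758  (sign -1)
combine: 4πI² = 1521·28/2431·49/43758 = 686/34969
take √, sign -1: I = -0.03951077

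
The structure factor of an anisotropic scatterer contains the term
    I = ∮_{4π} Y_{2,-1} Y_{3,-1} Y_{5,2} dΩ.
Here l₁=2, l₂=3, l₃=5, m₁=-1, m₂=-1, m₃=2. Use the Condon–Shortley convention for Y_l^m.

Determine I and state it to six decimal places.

0.245532

Rules hold: Σm=0, L=10 even, 1≤5≤5.
N = 5·7·11 = 385
Δ = 0!·4!·6!/11! = 1/2310
Racah Σ t=0..0: t=0:+1/144 = 1/144
⇒ 3j(2 3 5; 0 0 0)² = 10/231, sgn -1
Racah Σ t=0..0: t=0:+1/288 = 1/288
⇒ 3j(2 3 5; -1 -1 2)² = 1/22, sgn -1
4πI² = N·(3j₀)²·(3jₘ)² = 25/33
I = +1·√(0.757576/4π) = 0.24553200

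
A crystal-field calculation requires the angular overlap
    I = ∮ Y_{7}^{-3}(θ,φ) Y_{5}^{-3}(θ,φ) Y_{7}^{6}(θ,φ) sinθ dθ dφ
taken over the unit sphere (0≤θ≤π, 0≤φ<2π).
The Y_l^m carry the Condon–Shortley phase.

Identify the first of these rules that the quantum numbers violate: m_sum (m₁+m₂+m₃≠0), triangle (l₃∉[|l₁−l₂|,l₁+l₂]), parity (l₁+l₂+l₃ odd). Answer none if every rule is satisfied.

azimuthal sum: -3 − 3 + 6 = 0  ✓
2 ≤ 7 ≤ 12 (triangle on l)  ✓
L = 7 + 5 + 7 = 19 (odd)  ✗

parity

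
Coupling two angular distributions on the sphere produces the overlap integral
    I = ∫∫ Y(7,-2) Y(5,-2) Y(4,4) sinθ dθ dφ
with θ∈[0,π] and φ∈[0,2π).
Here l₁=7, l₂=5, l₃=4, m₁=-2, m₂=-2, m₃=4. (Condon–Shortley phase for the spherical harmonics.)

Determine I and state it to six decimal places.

Checks pass: Σm=0; 16 even; l₃=4∈[2,12].
(2·7+1)(2·5+1)(2·4+1) = 1485
Δ: 8! 6! 2! / 17! → 1/6126120
sum: t=3:−1/69120 t=4:+1/20736 t=5:−1/69120 = 1/51840
3j²(7 5 4; 0 0 0) = Δ·Π!·Σ² = 280/21879  (sign +1)
sum: t=3:−1/1036800 = -1/1036800
3j²(7 5 4; -2 -2 4) = Δ·Π!·Σ² = 98/12155  (sign -1)
combine: 4πI² = 1485·280/21879·98/12155 = 82320/537251
take √, sign -1: I = -0.11042290

-0.110423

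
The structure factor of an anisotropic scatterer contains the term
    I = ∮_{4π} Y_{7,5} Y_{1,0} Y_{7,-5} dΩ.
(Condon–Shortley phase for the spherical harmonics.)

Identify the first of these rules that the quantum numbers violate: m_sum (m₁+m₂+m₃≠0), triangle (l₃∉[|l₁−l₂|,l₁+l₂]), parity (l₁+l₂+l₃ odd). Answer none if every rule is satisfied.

parity

m₁+m₂+m₃ = 5 + 0 − 5 = 0  ✓
triangle: |7−1|=6 ≤ l₃=7 ≤ 7+1=8  ✓
parity: l₁+l₂+l₃ = 15 is odd  ✗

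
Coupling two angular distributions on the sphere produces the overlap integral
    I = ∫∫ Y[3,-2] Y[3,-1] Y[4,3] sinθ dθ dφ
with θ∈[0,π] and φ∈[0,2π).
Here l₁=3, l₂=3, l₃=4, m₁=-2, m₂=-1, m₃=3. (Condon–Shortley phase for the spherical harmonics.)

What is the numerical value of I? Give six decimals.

Rules hold: Σm=0, L=10 even, 0≤4≤6.
N = 7·7·9 = 441
Δ = 2!·4!·4!/11! = 1/34650
Racah Σ t=0..2: t=0:+1/72 t=1:−1/16 t=2:+1/72 = -5/144
⇒ 3j(3 3 4; 0 0 0)² = 2/77, sgn -1
Racah Σ t=1..2: t=1:−1/144 t=2:+1/288 = -1/288
⇒ 3j(3 3 4; -2 -1 3)² = 1/99, sgn +1
4πI² = N·(3j₀)²·(3jₘ)² = 14/121
I = -1·√(0.115702/4π) = -0.09595473

-0.095955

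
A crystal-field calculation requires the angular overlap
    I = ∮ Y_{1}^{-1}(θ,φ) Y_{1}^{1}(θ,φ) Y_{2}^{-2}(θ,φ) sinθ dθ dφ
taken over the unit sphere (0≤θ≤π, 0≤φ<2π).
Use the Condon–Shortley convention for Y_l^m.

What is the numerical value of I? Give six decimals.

0.000000

m-sum = -1 + 1 − 2 = -2 ≠ 0 ⇒ I = 0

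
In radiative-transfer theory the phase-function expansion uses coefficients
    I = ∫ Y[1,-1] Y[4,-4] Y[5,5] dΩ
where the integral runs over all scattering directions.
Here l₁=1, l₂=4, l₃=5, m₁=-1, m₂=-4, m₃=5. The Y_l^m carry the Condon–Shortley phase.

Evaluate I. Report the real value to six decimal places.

m-sum 0 ✓  L=10 even ✓  3≤5≤5 ✓
Π(2lᵢ+1) = 3×9×11 = 297
triangle coeff Δ(1,4,5) = 1/495
Σ_t [0,0]: t=0:+1/576 = 1/576
(3j)²=5/99 [(1 4 5; 0 0 0)], sign=-1
Σ_t [0,0]: t=0:+1/80640 = 1/80640
(3j)²=1/11 [(1 4 5; -1 -4 5)], sign=+1
⇒ 4πI² = 15/11
I = (-1)√(15/11/(4π)) = -0.32941575

-0.329416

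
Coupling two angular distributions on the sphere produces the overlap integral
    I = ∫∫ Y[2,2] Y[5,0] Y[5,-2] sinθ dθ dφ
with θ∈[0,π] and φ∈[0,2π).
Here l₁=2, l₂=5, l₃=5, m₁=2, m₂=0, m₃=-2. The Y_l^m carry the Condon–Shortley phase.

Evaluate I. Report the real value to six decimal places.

-0.191372

Checks pass: Σm=0; 12 even; l₃=5∈[3,7].
(2·2+1)(2·5+1)(2·5+1) = 605
Δ: 2! 2! 8! / 13! → 1/38610
sum: t=0:+1/2880 t=1:−1/576 t=2:+1/2880 = -1/960
3j²(2 5 5; 0 0 0) = Δ·Π!·Σ² = 10/429  (sign +1)
sum: t=0:+1/2880 = 1/2880
3j²(2 5 5; 2 0 -2) = Δ·Π!·Σ² = 14/429  (sign -1)
combine: 4πI² = 605·10/429·14/429 = 700/1521
take √, sign -1: I = -0.19137248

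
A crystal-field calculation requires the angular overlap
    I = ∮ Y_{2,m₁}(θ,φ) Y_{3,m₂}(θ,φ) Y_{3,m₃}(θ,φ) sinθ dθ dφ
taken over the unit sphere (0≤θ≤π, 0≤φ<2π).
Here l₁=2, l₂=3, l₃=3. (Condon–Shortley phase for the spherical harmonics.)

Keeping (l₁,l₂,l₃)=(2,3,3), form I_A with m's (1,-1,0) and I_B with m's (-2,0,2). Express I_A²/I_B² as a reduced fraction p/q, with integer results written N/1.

Shared (l₁,l₂,l₃)=(2,3,3): N and (l;000)² cancel in I_A²/I_B².
A: Δ = 2!·2!·4!/9! = 1/3780; Racah Σ t=0..1: t=0:+1/8 t=1:−1/12 = 1/24; ⇒ 3j(2 3 3; 1 -1 0)² = 1/210, sgn -1
B: Δ = 2!·2!·4!/9! = 1/3780; Racah Σ t=2..2: t=2:+1/24 = 1/24; ⇒ 3j(2 3 3; -2 0 2)² = 1/21, sgn -1
I_A²/I_B² = (1/210)/(1/21) = 1/10

1/10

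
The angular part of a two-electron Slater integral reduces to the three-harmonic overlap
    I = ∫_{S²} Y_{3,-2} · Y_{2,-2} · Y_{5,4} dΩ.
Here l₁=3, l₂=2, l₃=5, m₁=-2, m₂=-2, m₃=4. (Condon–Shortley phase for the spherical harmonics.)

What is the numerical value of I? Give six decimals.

0.268967

Rules hold: Σm=0, L=10 even, 1≤5≤5.
N = 7·5·11 = 385
Δ = 0!·6!·4!/11! = 1/2310
Racah Σ t=0..0: t=0:+1/144 = 1/144
⇒ 3j(3 2 5; 0 0 0)² = 10/231, sgn -1
Racah Σ t=0..0: t=0:+1/2880 = 1/2880
⇒ 3j(3 2 5; -2 -2 4)² = 3/55, sgn -1
4πI² = N·(3j₀)²·(3jₘ)² = 10/11
I = +1·√(0.909091/4π) = 0.26896683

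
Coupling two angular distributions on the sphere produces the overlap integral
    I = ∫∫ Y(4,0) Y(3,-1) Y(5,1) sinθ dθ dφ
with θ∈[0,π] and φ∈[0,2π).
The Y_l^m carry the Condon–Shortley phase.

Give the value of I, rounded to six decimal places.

-0.086020

Checks pass: Σm=0; 12 even; l₃=5∈[1,7].
(2·4+1)(2·3+1)(2·5+1) = 693
Δ: 2! 6! 4! / 13! → 1/180180
sum: t=0:+1/576 t=1:−1/144 t=2:+1/576 = -1/288
3j²(4 3 5; 0 0 0) = Δ·Π!·Σ² = 20/1001  (sign +1)
sum: t=0:+1/384 t=1:−1/216 t=2:+1/2304 = -11/6912
3j²(4 3 5; 0 -1 1) = Δ·Π!·Σ² = 11/1638  (sign -1)
combine: 4πI² = 693·20/1001·11/1638 = 110/1183
take √, sign -1: I = -0.08601992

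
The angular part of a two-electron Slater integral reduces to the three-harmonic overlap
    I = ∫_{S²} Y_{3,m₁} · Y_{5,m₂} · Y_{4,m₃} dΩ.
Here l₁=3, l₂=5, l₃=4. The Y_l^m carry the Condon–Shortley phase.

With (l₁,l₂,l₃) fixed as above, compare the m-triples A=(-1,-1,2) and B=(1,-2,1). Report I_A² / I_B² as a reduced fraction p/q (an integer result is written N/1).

1849/3584

Same 3,5,4: normalisation and zero-m 3j drop out of the ratio.
A: Δ: 4! 2! 6! / 13! → 1/180180; sum: t=2:+1/384 t=3:−1/720 t=4:+1/34560 = 43/34560; 3j²(3 5 4; -1 -1 2) = Δ·Π!·Σ² = 1849/180180  (sign +1)
B: Δ: 4! 2! 6! / 13! → 1/180180; sum: t=0:+1/1728 t=1:−1/288 t=2:+1/960 = -1/540; 3j²(3 5 4; 1 -2 1) = Δ·Π!·Σ² = 128/6435  (sign +1)
I_A²/I_B² = (1849/180180)/(128/6435) = 1849/3584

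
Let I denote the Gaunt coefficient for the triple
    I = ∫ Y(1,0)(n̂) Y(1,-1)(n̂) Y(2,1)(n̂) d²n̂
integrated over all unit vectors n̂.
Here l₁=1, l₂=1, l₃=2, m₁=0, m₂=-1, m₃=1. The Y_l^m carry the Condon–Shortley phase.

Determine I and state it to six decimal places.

Checks pass: Σm=0; 4 even; l₃=2∈[0,2].
(2·1+1)(2·1+1)(2·2+1) = 45
Δ: 0! 2! 2! / 5! → 1/30
sum: t=0:+1/1 = 1/1
3j²(1 1 2; 0 0 0) = Δ·Π!·Σ² = 2/15  (sign +1)
sum: t=0:+1/2 = 1/2
3j²(1 1 2; 0 -1 1) = Δ·Π!·Σ² = 1/10  (sign -1)
combine: 4πI² = 45·2/15·1/10 = 3/5
take √, sign -1: I = -0.21850969

-0.218510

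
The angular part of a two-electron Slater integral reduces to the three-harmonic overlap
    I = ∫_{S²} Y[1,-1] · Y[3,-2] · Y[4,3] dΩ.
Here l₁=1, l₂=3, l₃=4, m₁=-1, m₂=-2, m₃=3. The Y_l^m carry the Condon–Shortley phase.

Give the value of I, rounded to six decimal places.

-0.282095

Checks pass: Σm=0; 8 even; l₃=4∈[2,4].
(2·1+1)(2·3+1)(2·4+1) = 189
Δ: 0! 2! 6! / 9! → 1/252
sum: t=0:+1/36 = 1/36
3j²(1 3 4; 0 0 0) = Δ·Π!·Σ² = 4/63  (sign +1)
sum: t=0:+1/240 = 1/240
3j²(1 3 4; -1 -2 3) = Δ·Π!·Σ² = 1/12  (sign -1)
combine: 4πI² = 189·4/63·1/12 = 1/1
take √, sign -1: I = -0.28209479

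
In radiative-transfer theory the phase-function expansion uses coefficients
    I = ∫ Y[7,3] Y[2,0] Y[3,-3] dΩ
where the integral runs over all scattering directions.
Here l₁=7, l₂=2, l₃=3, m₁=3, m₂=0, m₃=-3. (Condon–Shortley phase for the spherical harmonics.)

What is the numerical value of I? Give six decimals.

0.000000

l₃=3 ∉ [5,9] — triangle fails ⇒ I = 0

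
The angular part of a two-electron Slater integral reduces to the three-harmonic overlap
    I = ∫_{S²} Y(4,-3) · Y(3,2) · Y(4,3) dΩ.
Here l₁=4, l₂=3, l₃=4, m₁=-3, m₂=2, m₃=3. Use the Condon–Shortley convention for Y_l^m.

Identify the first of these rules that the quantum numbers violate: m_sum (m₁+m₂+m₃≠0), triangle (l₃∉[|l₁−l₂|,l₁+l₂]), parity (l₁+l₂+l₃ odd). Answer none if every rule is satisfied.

m₁+m₂+m₃ = -3 + 2 + 3 = 2  ✗
triangle: |4−3|=1 ≤ l₃=4 ≤ 4+3=7
parity: l₁+l₂+l₃ = 11 is odd

m_sum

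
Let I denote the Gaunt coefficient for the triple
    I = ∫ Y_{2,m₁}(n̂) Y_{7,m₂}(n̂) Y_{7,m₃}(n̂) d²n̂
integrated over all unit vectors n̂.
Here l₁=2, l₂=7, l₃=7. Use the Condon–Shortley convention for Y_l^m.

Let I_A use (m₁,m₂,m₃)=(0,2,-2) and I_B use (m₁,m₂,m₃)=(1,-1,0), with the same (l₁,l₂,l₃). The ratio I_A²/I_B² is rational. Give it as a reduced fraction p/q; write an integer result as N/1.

Shared (l₁,l₂,l₃)=(2,7,7): N and (l;000)² cancel in I_A²/I_B².
A: Δ = 2!·2!·12!/17! = 1/185640; Racah Σ t=0..2: t=0:+1/8709120 t=1:−1/967680 t=2:+1/2419200 = -11/21772800; ⇒ 3j(2 7 7; 0 2 -2)² = 242/23205, sgn +1
B: Δ = 2!·2!·12!/17! = 1/185640; Racah Σ t=0..1: t=0:+1/1036800 t=1:−1/1209600 = 1/7257600; ⇒ 3j(2 7 7; 1 -1 0)² = 1/2210, sgn -1
I_A²/I_B² = (242/23205)/(1/2210) = 484/21

484/21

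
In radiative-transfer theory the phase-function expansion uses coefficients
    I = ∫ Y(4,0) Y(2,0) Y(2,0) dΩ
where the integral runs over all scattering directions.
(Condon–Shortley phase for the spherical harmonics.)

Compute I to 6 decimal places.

0.241796

m-sum 0 ✓  L=8 even ✓  2≤2≤6 ✓
Π(2lᵢ+1) = 9×5×5 = 225
triangle coeff Δ(4,2,2) = 1/630
Σ_t [2,2]: t=2:+1/16 = 1/16
(3j)²=2/35 [(4 2 2; 0 0 0)], sign=+1
(m-triple is (0,0,0) — same symbol as above.)
⇒ 4πI² = 36/49
I = (+1)√(36/49/(4π)) = 0.24179554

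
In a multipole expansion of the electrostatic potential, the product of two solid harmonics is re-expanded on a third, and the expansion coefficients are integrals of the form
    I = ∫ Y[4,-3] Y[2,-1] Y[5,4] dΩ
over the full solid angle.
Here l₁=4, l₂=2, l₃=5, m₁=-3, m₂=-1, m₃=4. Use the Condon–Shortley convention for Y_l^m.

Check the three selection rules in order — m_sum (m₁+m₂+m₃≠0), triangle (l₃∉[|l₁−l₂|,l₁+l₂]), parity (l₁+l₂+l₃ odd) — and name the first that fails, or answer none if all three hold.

Σmᵢ = 0  ✓
l₃∈[|l₁−l₂|,l₁+l₂]=[2,6], have l₃=5  ✓
Σlᵢ = 11 ⇒ odd  ✗

parity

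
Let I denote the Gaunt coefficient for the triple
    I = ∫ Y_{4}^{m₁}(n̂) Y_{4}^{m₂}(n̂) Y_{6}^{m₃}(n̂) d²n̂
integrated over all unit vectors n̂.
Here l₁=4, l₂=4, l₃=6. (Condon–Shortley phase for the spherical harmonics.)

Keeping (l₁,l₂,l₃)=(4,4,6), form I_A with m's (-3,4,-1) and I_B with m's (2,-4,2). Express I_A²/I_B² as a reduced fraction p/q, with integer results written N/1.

l's match ⇒ only the (l;m) 3-j factors differ between A and B.
A: triangle coeff Δ(4,4,6) = 1/1261260; Σ_t [2,2]: t=2:+1/172800 = 1/172800; (3j)²=7/2145 [(4 4 6; -3 4 -1)], sign=-1
B: triangle coeff Δ(4,4,6) = 1/1261260; Σ_t [0,0]: t=0:+1/69120 = 1/69120; (3j)²=4/429 [(4 4 6; 2 -4 2)], sign=+1
I_A²/I_B² = (7/2145)/(4/429) = 7/20

7/20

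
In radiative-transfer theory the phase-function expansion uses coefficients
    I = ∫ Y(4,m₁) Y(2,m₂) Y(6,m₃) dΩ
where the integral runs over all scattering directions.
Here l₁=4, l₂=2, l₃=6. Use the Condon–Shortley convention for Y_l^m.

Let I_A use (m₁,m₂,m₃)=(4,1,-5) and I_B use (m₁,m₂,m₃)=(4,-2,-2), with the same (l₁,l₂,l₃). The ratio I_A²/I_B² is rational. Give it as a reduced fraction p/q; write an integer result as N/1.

165/1

Same 4,2,6: normalisation and zero-m 3j drop out of the ratio.
A: Δ: 0! 8! 4! / 13! → 1/6435; sum: t=0:+1/241920 = 1/241920; 3j²(4 2 6; 4 1 -5) = Δ·Π!·Σ² = 1/39  (sign -1)
B: Δ: 0! 8! 4! / 13! → 1/6435; sum: t=0:+1/967680 = 1/967680; 3j²(4 2 6; 4 -2 -2) = Δ·Π!·Σ² = 1/6435  (sign +1)
I_A²/I_B² = (1/39)/(1/6435) = 165/1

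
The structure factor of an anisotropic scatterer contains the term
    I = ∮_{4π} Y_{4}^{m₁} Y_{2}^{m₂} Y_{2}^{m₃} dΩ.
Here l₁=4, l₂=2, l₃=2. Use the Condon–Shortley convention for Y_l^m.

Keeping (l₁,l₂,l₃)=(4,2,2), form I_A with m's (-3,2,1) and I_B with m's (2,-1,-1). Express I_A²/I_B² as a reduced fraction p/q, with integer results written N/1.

Shared (l₁,l₂,l₃)=(4,2,2): N and (l;000)² cancel in I_A²/I_B².
A: Δ = 4!·4!·0!/9! = 1/630; Racah Σ t=4..4: t=4:+1/144 = 1/144; ⇒ 3j(4 2 2; -3 2 1)² = 1/18, sgn -1
B: Δ = 4!·4!·0!/9! = 1/630; Racah Σ t=1..1: t=1:−1/36 = -1/36; ⇒ 3j(4 2 2; 2 -1 -1)² = 4/63, sgn +1
I_A²/I_B² = (1/18)/(4/63) = 7/8

7/8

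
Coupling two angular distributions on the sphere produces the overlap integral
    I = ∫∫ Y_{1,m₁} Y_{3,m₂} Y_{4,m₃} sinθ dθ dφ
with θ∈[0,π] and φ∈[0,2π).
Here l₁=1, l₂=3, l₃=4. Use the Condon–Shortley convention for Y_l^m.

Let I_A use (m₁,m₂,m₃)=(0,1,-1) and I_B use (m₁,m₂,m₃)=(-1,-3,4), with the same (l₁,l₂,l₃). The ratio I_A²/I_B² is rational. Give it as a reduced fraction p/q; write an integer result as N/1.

15/28

l's match ⇒ only the (l;m) 3-j factors differ between A and B.
A: triangle coeff Δ(1,3,4) = 1/252; Σ_t [0,0]: t=0:+1/48 = 1/48; (3j)²=5/84 [(1 3 4; 0 1 -1)], sign=-1
B: triangle coeff Δ(1,3,4) = 1/252; Σ_t [0,0]: t=0:+1/1440 = 1/1440; (3j)²=1/9 [(1 3 4; -1 -3 4)], sign=+1
I_A²/I_B² = (5/84)/(1/9) = 15/28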